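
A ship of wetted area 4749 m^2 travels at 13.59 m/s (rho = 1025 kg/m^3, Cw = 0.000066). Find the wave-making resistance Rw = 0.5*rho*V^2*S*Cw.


Formula: Rw = 0.5 * rho * V^2 * S * Cw
Step 1 — V^2 = 13.59^2 = 184.6881
Step 2 — 0.5 * rho * V^2 = 0.5 * 1025 * 184.6881 = 94652.65125
Step 3 — Rw = 94652.65125 * 4749 * 0.000066 ≈ 29667 N (5 s.f.)

29667 N


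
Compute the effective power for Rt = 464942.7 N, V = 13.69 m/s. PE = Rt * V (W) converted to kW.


Formula: PE = Rt * V / 1000 (kW)
Step 1 — PE (W) = 464942.7 * 13.69 = 6365065.563 W
Step 2 — PE (kW) = 6365065.563 / 1000 ≈ 6365.1 kW (5 s.f.)

6365.1 kW


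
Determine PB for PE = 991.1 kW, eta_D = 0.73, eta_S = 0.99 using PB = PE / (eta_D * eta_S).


Formula: PB = PE / (eta_D * eta_S)
Step 1 — combined efficiency = eta_D * eta_S = 0.73 * 0.99 = 0.7227
Step 2 — PB = 991.1 / 0.7227 ≈ 1371.4 kW (5 s.f.)

1371.4 kW


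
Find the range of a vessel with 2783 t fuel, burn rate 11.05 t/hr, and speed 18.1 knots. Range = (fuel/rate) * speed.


Formula: endurance = fuel / rate; range = endurance * speed
Step 1 — endurance = 2783 / 11.05 = 251.8552 hours
Step 2 — range = 251.8552 * 18.1 ≈ 4558.6 nautical miles (5 s.f.)

4558.6 NM


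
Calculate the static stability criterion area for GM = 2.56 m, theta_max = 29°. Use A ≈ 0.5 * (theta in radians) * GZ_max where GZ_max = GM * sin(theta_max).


Formula: GZ_max = GM * sin(theta); Area = 0.5 * theta_rad * GZ_max
Step 1 — GZ_max = 2.56 * sin(29°) = 2.56 * 0.48481 = 1.241114 m
Step 2 — theta_rad = 29 * pi/180 = 0.506145 rad
Step 3 — Area = 0.5 * 0.506145 * 1.241114 ≈ 0.31409 m·rad (5 s.f.)

0.31409 m·rad


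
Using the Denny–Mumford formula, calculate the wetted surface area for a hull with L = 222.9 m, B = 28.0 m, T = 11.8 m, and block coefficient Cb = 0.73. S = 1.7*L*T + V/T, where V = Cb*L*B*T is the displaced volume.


Formula: S = 1.7*L*T + V/T with V = Cb*L*B*T, i.e. S = L * (1.7*T + Cb*B)
Step 1 — 1.7*T = 1.7 * 11.8 = 20.06 m
Step 2 — Cb*B = 0.73 * 28.0 = 20.44 m
Step 3 — 1.7*T + Cb*B = 20.06 + 20.44 = 40.5 m
Step 4 — S = 222.9 * 40.5 ≈ 9027.5 m^2 (5 s.f.)

9027.5 m^2


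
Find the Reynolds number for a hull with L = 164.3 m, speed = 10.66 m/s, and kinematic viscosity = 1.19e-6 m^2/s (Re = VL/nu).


Formula: Re = V * L / nu
Step 1 — V * L = 10.66 * 164.3 = 1751.438 m^2/s
Step 2 — Re = 1751.438 / 1.19e-6 = 1.47e+09

1.47e+09


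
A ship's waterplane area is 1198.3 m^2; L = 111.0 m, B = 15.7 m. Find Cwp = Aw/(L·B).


Formula: Cwp = Aw / (L * B)
Step 1 — L * B = 111.0 * 15.7 = 1742.7 m^2
Step 2 — Cwp = 1198.3 / 1742.7 ≈ 0.68761 (5 s.f.)

0.68761


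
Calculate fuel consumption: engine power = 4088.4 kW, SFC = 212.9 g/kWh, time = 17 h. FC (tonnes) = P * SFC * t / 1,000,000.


Formula: FC (tonnes) = P * SFC * t / 1,000,000
Step 1 — P * SFC * t = 4088.4 * 212.9 * 17 = 14797146.12 g
Step 2 — FC (tonnes) = 14797146.12 / 1,000,000 ≈ 14.797 tonnes (5 s.f.)

14.797 tonnes


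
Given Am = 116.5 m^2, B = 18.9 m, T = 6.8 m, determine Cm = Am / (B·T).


Formula: Cm = Am / (B * T)
Step 1 — B * T = 18.9 * 6.8 = 128.52 m^2
Step 2 — Cm = 116.5 / 128.52 ≈ 0.90647 (5 s.f.)

0.90647


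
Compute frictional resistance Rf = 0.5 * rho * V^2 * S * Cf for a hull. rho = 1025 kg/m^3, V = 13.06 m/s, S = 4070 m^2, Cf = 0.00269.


Formula: Rf = 0.5 * rho * V^2 * S * Cf
Step 1 — V^2 = 13.06^2 = 170.5636
Step 2 — 0.5 * rho * V^2 = 0.5 * 1025 * 170.5636 = 87413.845
Step 3 — Rf = 87413.845 * 4070 * 0.00269 ≈ 957030 N (5 s.f.)

957030 N


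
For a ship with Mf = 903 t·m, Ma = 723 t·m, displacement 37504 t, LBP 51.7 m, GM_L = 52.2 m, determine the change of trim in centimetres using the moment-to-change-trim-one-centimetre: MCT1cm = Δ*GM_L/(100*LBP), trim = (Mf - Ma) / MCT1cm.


Formula: net trimming moment = Mf - Ma; MCT1cm = Δ*GM_L/(100*LBP); trim = net moment / MCT1cm
Step 1 — net trimming moment = 903 - 723 = 180 t·m
Step 2 — MCT1cm = 37504 * 52.2 / (100 * 51.7) = 378.6671 t·m/cm
Step 3 — trim = 180 / 378.6671 ≈ 0.47535 cm (5 s.f.)

0.47535 cm


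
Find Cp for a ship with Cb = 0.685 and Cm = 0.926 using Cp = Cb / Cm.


Formula: Cp = Cb / Cm
Substituting: Cp = 0.685 / 0.926
Result: Cp ≈ 0.73974 (5 s.f.)

0.73974


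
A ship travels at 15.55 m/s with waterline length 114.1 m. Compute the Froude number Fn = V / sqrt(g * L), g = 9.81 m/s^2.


Formula: Fn = V / sqrt(g * L)
Step 1 — g * L = 9.81 * 114.1 = 1119.321
Step 2 — sqrt(g * L) = sqrt(1119.321) = 33.456255
Step 3 — Fn = 15.55 / 33.456255 ≈ 0.46479 (5 s.f.)

0.46479


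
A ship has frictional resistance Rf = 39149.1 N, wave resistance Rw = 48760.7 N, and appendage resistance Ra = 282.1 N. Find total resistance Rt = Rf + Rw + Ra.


Formula: Rt = Rf + Rw + Ra
Substituting: Rt = 39149.1 + 48760.7 + 282.1
Result: Rt = 88191.9 N

88191.9 N


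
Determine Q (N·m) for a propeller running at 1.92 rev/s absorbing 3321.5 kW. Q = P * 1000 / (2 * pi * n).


Formula: Q = P_W / (2 * pi * n)
Step 1 — P_W = 3321.5 kW * 1000 = 3321500.0 W
Step 2 — 2 * pi * n = 2 * pi * 1.92 = 12.063716
Step 3 — Q = 3321500.0 / 12.063716 ≈ 275330 N·m (5 s.f.)

275330 N·m


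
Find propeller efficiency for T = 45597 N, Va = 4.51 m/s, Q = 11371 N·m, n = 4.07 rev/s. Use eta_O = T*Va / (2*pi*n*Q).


Formula: eta = T * Va / (2 * pi * n * Q)
Step 1 — numerator = T * Va = 45597 * 4.51 = 205642.47
Step 2 — 2 * pi * n = 2 * pi * 4.07 = 25.572564
Step 3 — denominator = 25.572564 * 11371 = 290785.63
Step 4 — eta = 205642.47 / 290785.63 ≈ 0.70720 (5 s.f.)

0.70720


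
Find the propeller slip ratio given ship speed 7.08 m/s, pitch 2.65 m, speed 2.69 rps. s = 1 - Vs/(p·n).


Formula: s = 1 - Vs / (p * n)
Step 1 — p * n = 2.65 * 2.69 = 7.1285
Step 2 — Vs / (p*n) = 7.08 / 7.1285 = 0.993196 (6 d.p.)
Step 3 — s = 1 - 0.993196 = 0.006804

0.006804


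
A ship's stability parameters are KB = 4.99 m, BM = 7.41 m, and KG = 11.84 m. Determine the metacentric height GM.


Formula: GM = KB + BM - KG
Step 1 — KM = KB + BM = 4.99 + 7.41 = 12.4 m
Step 2 — GM = KM - KG = 12.4 - 11.84 = 0.56 m

0.56 m


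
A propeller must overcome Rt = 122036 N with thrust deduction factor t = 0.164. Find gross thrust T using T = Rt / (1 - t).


Formula: T = Rt / (1 - t)
Step 1 — (1 - t) = 1 - 0.164 = 0.836
Step 2 — T = 122036 / 0.836 ≈ 145980 N (5 s.f.)

145980 N


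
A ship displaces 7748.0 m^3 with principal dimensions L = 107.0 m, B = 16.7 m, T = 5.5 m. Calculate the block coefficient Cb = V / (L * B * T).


Formula: Cb = V / (L * B * T)
Step 1 — L * B * T = 107.0 * 16.7 * 5.5 = 9827.95 m^3
Step 2 — Cb = 7748.0 / 9827.95 ≈ 0.78836 (5 s.f.)

0.78836


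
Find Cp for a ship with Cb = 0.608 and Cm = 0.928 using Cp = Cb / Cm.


Formula: Cp = Cb / Cm
Substituting: Cp = 0.608 / 0.928
Result: Cp ≈ 0.65517 (5 s.f.)

0.65517


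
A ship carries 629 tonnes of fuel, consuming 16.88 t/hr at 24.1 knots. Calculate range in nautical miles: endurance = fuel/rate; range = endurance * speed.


Formula: endurance = fuel / rate; range = endurance * speed
Step 1 — endurance = 629 / 16.88 = 37.263 hours
Step 2 — range = 37.263 * 24.1 ≈ 898.04 nautical miles (5 s.f.)

898.04 NM


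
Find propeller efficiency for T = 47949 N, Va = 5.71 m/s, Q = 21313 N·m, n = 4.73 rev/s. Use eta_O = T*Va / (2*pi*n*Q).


Formula: eta = T * Va / (2 * pi * n * Q)
Step 1 — numerator = T * Va = 47949 * 5.71 = 273788.79
Step 2 — 2 * pi * n = 2 * pi * 4.73 = 29.719467
Step 3 — denominator = 29.719467 * 21313 = 633411.0
Step 4 — eta = 273788.79 / 633411.0 ≈ 0.43225 (5 s.f.)

0.43225


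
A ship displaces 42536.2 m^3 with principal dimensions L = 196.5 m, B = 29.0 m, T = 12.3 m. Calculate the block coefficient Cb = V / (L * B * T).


Formula: Cb = V / (L * B * T)
Step 1 — L * B * T = 196.5 * 29.0 * 12.3 = 70091.55 m^3
Step 2 — Cb = 42536.2 / 70091.55 ≈ 0.60687 (5 s.f.)

0.60687


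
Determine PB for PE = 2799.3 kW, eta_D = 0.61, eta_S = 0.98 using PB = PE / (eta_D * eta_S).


Formula: PB = PE / (eta_D * eta_S)
Step 1 — combined efficiency = eta_D * eta_S = 0.61 * 0.98 = 0.5978
Step 2 — PB = 2799.3 / 0.5978 ≈ 4682.7 kW (5 s.f.)

4682.7 kW


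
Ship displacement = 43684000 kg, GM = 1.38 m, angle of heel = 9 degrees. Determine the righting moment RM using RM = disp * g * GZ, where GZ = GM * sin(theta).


Formula: GZ = GM * sin(theta); RM = disp * g * GZ
Step 1 — GZ = 1.38 * sin(9°) = 1.38 * 0.156434 = 0.215879 m
Step 2 — RM = 43684000 * 9.81 * 0.215879 ≈ 92513000 N·m (5 s.f.)

92513000 N·m


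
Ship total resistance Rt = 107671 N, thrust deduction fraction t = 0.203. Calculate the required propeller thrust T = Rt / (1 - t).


Formula: T = Rt / (1 - t)
Step 1 — (1 - t) = 1 - 0.203 = 0.797
Step 2 — T = 107671 / 0.797 ≈ 135100 N (5 s.f.)

135100 N


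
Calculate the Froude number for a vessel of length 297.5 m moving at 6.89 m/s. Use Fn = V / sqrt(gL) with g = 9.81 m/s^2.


Formula: Fn = V / sqrt(g * L)
Step 1 — g * L = 9.81 * 297.5 = 2918.475
Step 2 — sqrt(g * L) = sqrt(2918.475) = 54.022912
Step 3 — Fn = 6.89 / 54.022912 ≈ 0.12754 (5 s.f.)

0.12754


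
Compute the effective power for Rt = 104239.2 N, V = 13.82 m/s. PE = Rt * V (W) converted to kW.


Formula: PE = Rt * V / 1000 (kW)
Step 1 — PE (W) = 104239.2 * 13.82 = 1440585.744 W
Step 2 — PE (kW) = 1440585.744 / 1000 ≈ 1440.6 kW (5 s.f.)

1440.6 kW


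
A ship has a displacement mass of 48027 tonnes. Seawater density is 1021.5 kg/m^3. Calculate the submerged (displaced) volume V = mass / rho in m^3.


Formula: V = mass / rho
Step 1 — convert tonnes to kg: 48027 t * 1000 = 48027000 kg
Step 2 — V = 48027000 / 1021.5 ≈ 47016 m^3 (5 s.f.)

47016 m^3


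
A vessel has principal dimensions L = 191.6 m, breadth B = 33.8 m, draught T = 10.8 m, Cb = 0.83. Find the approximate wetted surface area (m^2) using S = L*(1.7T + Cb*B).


Formula: S = 1.7*L*T + V/T with V = Cb*L*B*T, i.e. S = L * (1.7*T + Cb*B)
Step 1 — 1.7*T = 1.7 * 10.8 = 18.36 m
Step 2 — Cb*B = 0.83 * 33.8 = 28.054 m
Step 3 — 1.7*T + Cb*B = 18.36 + 28.054 = 46.414 m
Step 4 — S = 191.6 * 46.414 ≈ 8892.9 m^2 (5 s.f.)

8892.9 m^2


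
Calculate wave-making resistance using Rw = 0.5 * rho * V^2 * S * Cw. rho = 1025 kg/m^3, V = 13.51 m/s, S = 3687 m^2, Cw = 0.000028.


Formula: Rw = 0.5 * rho * V^2 * S * Cw
Step 1 — V^2 = 13.51^2 = 182.5201
Step 2 — 0.5 * rho * V^2 = 0.5 * 1025 * 182.5201 = 93541.55125
Step 3 — Rw = 93541.55125 * 3687 * 0.000028 ≈ 9656.9 N (5 s.f.)

9656.9 N


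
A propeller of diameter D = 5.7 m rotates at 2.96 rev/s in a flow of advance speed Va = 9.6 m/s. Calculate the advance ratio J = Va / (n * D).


Formula: J = Va / (n * D)
Step 1 — n * D = 2.96 * 5.7 = 16.872
Step 2 — J = 9.6 / 16.872 ≈ 0.56899 (5 s.f.)

0.56899


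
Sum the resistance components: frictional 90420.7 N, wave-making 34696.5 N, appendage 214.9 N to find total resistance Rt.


Formula: Rt = Rf + Rw + Ra
Substituting: Rt = 90420.7 + 34696.5 + 214.9
Result: Rt = 125332.1 N

125332.1 N


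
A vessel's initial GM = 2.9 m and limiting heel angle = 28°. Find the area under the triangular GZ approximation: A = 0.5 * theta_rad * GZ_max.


Formula: GZ_max = GM * sin(theta); Area = 0.5 * theta_rad * GZ_max
Step 1 — GZ_max = 2.9 * sin(28°) = 2.9 * 0.469472 = 1.361469 m
Step 2 — theta_rad = 28 * pi/180 = 0.488692 rad
Step 3 — Area = 0.5 * 0.488692 * 1.361469 ≈ 0.33267 m·rad (5 s.f.)

0.33267 m·rad


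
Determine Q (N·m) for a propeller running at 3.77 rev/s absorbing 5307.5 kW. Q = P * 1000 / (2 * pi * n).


Formula: Q = P_W / (2 * pi * n)
Step 1 — P_W = 5307.5 kW * 1000 = 5307500.0 W
Step 2 — 2 * pi * n = 2 * pi * 3.77 = 23.687609
Step 3 — Q = 5307500.0 / 23.687609 ≈ 224060 N·m (5 s.f.)

224060 N·m


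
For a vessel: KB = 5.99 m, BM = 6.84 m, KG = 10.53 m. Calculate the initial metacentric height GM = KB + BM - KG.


Formula: GM = KB + BM - KG
Step 1 — KM = KB + BM = 5.99 + 6.84 = 12.83 m
Step 2 — GM = KM - KG = 12.83 - 10.53 = 2.3 m

2.3 m


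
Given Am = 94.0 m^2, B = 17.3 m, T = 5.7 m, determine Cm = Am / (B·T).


Formula: Cm = Am / (B * T)
Step 1 — B * T = 17.3 * 5.7 = 98.61 m^2
Step 2 — Cm = 94.0 / 98.61 ≈ 0.95325 (5 s.f.)

0.95325


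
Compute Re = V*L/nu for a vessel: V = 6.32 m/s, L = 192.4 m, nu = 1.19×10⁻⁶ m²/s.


Formula: Re = V * L / nu
Step 1 — V * L = 6.32 * 192.4 = 1215.968 m^2/s
Step 2 — Re = 1215.968 / 1.19e-6 = 1.02e+09

1.02e+09


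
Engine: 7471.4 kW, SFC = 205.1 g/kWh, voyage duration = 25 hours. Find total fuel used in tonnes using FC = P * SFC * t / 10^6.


Formula: FC (tonnes) = P * SFC * t / 1,000,000
Step 1 — P * SFC * t = 7471.4 * 205.1 * 25 = 38309603.5 g
Step 2 — FC (tonnes) = 38309603.5 / 1,000,000 ≈ 38.310 tonnes (5 s.f.)

38.310 tonnes


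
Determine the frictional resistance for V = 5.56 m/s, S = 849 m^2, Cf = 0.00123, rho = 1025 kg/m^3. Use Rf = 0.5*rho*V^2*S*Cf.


Formula: Rf = 0.5 * rho * V^2 * S * Cf
Step 1 — V^2 = 5.56^2 = 30.9136
Step 2 — 0.5 * rho * V^2 = 0.5 * 1025 * 30.9136 = 15843.22
Step 3 — Rf = 15843.22 * 849 * 0.00123 ≈ 16545 N (5 s.f.)

16545 N


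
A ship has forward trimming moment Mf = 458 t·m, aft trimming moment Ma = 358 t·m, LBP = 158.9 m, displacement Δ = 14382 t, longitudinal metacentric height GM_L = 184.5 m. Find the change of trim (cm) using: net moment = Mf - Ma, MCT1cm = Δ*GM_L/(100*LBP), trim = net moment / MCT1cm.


Formula: net trimming moment = Mf - Ma; MCT1cm = Δ*GM_L/(100*LBP); trim = net moment / MCT1cm
Step 1 — net trimming moment = 458 - 358 = 100 t·m
Step 2 — MCT1cm = 14382 * 184.5 / (100 * 158.9) = 166.9905 t·m/cm
Step 3 — trim = 100 / 166.9905 ≈ 0.59884 cm (5 s.f.)

0.59884 cm


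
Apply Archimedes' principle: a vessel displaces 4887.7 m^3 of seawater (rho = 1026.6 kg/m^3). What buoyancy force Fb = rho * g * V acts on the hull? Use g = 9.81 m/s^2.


Formula: Fb = rho * g * V
Substituting: Fb = 1026.6 * 9.81 * 4887.7
Intermediate: 1026.6 * 9.81 = 10070.946
Result: Fb = 10070.946 * 4887.7 ≈ 49224000 N (5 s.f.)

49224000 N


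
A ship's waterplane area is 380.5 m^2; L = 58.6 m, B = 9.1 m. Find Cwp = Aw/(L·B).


Formula: Cwp = Aw / (L * B)
Step 1 — L * B = 58.6 * 9.1 = 533.26 m^2
Step 2 — Cwp = 380.5 / 533.26 ≈ 0.71354 (5 s.f.)

0.71354


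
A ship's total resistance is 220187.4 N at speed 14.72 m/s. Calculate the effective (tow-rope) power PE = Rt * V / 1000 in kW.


Formula: PE = Rt * V / 1000 (kW)
Step 1 — PE (W) = 220187.4 * 14.72 = 3241158.528 W
Step 2 — PE (kW) = 3241158.528 / 1000 ≈ 3241.2 kW (5 s.f.)

3241.2 kW


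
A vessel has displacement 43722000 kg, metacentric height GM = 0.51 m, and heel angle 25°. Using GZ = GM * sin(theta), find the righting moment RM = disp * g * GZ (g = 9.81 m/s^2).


Formula: GZ = GM * sin(theta); RM = disp * g * GZ
Step 1 — GZ = 0.51 * sin(25°) = 0.51 * 0.422618 = 0.215535 m
Step 2 — RM = 43722000 * 9.81 * 0.215535 ≈ 92446000 N·m (5 s.f.)

92446000 N·m


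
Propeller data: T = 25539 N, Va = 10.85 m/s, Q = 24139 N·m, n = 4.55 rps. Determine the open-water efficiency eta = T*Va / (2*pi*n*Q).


Formula: eta = T * Va / (2 * pi * n * Q)
Step 1 — numerator = T * Va = 25539 * 10.85 = 277098.15
Step 2 — 2 * pi * n = 2 * pi * 4.55 = 28.588493
Step 3 — denominator = 28.588493 * 24139 = 690097.63
Step 4 — eta = 277098.15 / 690097.63 ≈ 0.40153 (5 s.f.)

0.40153


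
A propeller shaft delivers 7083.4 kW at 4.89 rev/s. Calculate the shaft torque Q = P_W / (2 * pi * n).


Formula: Q = P_W / (2 * pi * n)
Step 1 — P_W = 7083.4 kW * 1000 = 7083400.0 W
Step 2 — 2 * pi * n = 2 * pi * 4.89 = 30.724776
Step 3 — Q = 7083400.0 / 30.724776 ≈ 230540 N·m (5 s.f.)

230540 N·m


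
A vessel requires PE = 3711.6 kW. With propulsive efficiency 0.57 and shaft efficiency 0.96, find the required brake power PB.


Formula: PB = PE / (eta_D * eta_S)
Step 1 — combined efficiency = eta_D * eta_S = 0.57 * 0.96 = 0.5472
Step 2 — PB = 3711.6 / 0.5472 ≈ 6782.9 kW (5 s.f.)

6782.9 kW


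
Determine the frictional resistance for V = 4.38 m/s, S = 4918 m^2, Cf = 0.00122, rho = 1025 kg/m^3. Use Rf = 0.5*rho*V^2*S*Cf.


Formula: Rf = 0.5 * rho * V^2 * S * Cf
Step 1 — V^2 = 4.38^2 = 19.1844
Step 2 — 0.5 * rho * V^2 = 0.5 * 1025 * 19.1844 = 9832.005
Step 3 — Rf = 9832.005 * 4918 * 0.00122 ≈ 58992 N (5 s.f.)

58992 N


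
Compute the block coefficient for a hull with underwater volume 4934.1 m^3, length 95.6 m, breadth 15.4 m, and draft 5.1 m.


Formula: Cb = V / (L * B * T)
Step 1 — L * B * T = 95.6 * 15.4 * 5.1 = 7508.424 m^3
Step 2 — Cb = 4934.1 / 7508.424 ≈ 0.65714 (5 s.f.)

0.65714


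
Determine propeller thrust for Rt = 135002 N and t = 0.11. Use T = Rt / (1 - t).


Formula: T = Rt / (1 - t)
Step 1 — (1 - t) = 1 - 0.11 = 0.89
Step 2 — T = 135002 / 0.89 ≈ 151690 N (5 s.f.)

151690 N


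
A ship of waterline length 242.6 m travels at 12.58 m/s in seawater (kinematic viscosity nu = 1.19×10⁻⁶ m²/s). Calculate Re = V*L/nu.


Formula: Re = V * L / nu
Step 1 — V * L = 12.58 * 242.6 = 3051.908 m^2/s
Step 2 — Re = 3051.908 / 1.19e-6 = 2.56e+09

2.56e+09


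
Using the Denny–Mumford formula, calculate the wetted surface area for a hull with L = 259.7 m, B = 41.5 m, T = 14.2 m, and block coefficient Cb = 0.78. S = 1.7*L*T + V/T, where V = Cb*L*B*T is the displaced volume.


Formula: S = 1.7*L*T + V/T with V = Cb*L*B*T, i.e. S = L * (1.7*T + Cb*B)
Step 1 — 1.7*T = 1.7 * 14.2 = 24.14 m
Step 2 — Cb*B = 0.78 * 41.5 = 32.37 m
Step 3 — 1.7*T + Cb*B = 24.14 + 32.37 = 56.51 m
Step 4 — S = 259.7 * 56.51 ≈ 14676 m^2 (5 s.f.)

14676 m^2


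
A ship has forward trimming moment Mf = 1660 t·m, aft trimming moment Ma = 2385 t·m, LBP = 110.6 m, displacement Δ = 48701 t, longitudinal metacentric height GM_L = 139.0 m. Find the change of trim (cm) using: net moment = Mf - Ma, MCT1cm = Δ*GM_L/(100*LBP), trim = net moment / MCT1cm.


Formula: net trimming moment = Mf - Ma; MCT1cm = Δ*GM_L/(100*LBP); trim = net moment / MCT1cm
Step 1 — net trimming moment = 1660 - 2385 = -725 t·m
Step 2 — MCT1cm = 48701 * 139.0 / (100 * 110.6) = 612.065 t·m/cm
Step 3 — trim = -725 / 612.065 ≈ -1.1845 cm (5 s.f.)

-1.1845 cm


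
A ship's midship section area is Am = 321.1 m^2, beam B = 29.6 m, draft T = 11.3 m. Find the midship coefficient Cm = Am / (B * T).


Formula: Cm = Am / (B * T)
Step 1 — B * T = 29.6 * 11.3 = 334.48 m^2
Step 2 — Cm = 321.1 / 334.48 ≈ 0.96000 (5 s.f.)

0.96000


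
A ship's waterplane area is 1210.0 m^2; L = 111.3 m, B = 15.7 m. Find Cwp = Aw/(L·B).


Formula: Cwp = Aw / (L * B)
Step 1 — L * B = 111.3 * 15.7 = 1747.41 m^2
Step 2 — Cwp = 1210.0 / 1747.41 ≈ 0.69245 (5 s.f.)

0.69245


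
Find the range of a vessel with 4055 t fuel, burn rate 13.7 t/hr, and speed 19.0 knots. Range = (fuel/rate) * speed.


Formula: endurance = fuel / rate; range = endurance * speed
Step 1 — endurance = 4055 / 13.7 = 295.9854 hours
Step 2 — range = 295.9854 * 19.0 ≈ 5623.7 nautical miles (5 s.f.)

5623.7 NM


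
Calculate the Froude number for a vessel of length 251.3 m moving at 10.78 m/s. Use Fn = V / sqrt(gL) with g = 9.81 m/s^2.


Formula: Fn = V / sqrt(g * L)
Step 1 — g * L = 9.81 * 251.3 = 2465.253
Step 2 — sqrt(g * L) = sqrt(2465.253) = 49.651314
Step 3 — Fn = 10.78 / 49.651314 ≈ 0.21711 (5 s.f.)

0.21711


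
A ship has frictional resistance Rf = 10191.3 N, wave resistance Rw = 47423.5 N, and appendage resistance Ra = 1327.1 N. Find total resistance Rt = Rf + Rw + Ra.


Formula: Rt = Rf + Rw + Ra
Substituting: Rt = 10191.3 + 47423.5 + 1327.1
Result: Rt = 58941.9 N

58941.9 N


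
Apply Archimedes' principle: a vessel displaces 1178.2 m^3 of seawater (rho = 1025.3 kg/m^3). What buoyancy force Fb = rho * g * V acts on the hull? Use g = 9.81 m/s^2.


Formula: Fb = rho * g * V
Substituting: Fb = 1025.3 * 9.81 * 1178.2
Intermediate: 1025.3 * 9.81 = 10058.193
Result: Fb = 10058.193 * 1178.2 ≈ 11851000 N (5 s.f.)

11851000 N


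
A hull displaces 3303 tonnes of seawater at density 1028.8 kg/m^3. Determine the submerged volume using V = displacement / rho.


Formula: V = mass / rho
Step 1 — convert tonnes to kg: 3303 t * 1000 = 3303000 kg
Step 2 — V = 3303000 / 1028.8 ≈ 3210.5 m^3 (5 s.f.)

3210.5 m^3


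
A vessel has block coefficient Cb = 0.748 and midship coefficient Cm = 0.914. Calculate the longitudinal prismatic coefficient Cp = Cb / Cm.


Formula: Cp = Cb / Cm
Substituting: Cp = 0.748 / 0.914
Result: Cp ≈ 0.81838 (5 s.f.)

0.81838


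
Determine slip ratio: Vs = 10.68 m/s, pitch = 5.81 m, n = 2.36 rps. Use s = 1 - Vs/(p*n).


Formula: s = 1 - Vs / (p * n)
Step 1 — p * n = 5.81 * 2.36 = 13.7116
Step 2 — Vs / (p*n) = 10.68 / 13.7116 = 0.778903 (6 d.p.)
Step 3 — s = 1 - 0.778903 = 0.221097

0.221097


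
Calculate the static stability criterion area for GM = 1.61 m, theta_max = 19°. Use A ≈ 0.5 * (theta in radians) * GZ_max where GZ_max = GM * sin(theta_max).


Formula: GZ_max = GM * sin(theta); Area = 0.5 * theta_rad * GZ_max
Step 1 — GZ_max = 1.61 * sin(19°) = 1.61 * 0.325568 = 0.524164 m
Step 2 — theta_rad = 19 * pi/180 = 0.331613 rad
Step 3 — Area = 0.5 * 0.331613 * 0.524164 ≈ 0.086910 m·rad (5 s.f.)

0.086910 m·rad


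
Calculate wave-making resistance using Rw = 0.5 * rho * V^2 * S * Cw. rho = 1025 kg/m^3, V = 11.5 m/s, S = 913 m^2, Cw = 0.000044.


Formula: Rw = 0.5 * rho * V^2 * S * Cw
Step 1 — V^2 = 11.5^2 = 132.25
Step 2 — 0.5 * rho * V^2 = 0.5 * 1025 * 132.25 = 67778.125
Step 3 — Rw = 67778.125 * 913 * 0.000044 ≈ 2722.8 N (5 s.f.)

2722.8 N


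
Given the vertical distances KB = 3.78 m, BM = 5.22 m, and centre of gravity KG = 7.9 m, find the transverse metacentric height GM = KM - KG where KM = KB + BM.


Formula: GM = KB + BM - KG
Step 1 — KM = KB + BM = 3.78 + 5.22 = 9.0 m
Step 2 — GM = KM - KG = 9.0 - 7.9 = 1.1 m

1.1 m


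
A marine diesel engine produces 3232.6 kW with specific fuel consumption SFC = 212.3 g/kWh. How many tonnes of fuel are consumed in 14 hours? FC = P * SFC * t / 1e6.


Formula: FC (tonnes) = P * SFC * t / 1,000,000
Step 1 — P * SFC * t = 3232.6 * 212.3 * 14 = 9607933.72 g
Step 2 — FC (tonnes) = 9607933.72 / 1,000,000 ≈ 9.6079 tonnes (5 s.f.)

9.6079 tonnes


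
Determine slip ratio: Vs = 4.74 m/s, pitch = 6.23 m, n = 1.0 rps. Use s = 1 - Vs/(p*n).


Formula: s = 1 - Vs / (p * n)
Step 1 — p * n = 6.23 * 1.0 = 6.23
Step 2 — Vs / (p*n) = 4.74 / 6.23 = 0.760835 (6 d.p.)
Step 3 — s = 1 - 0.760835 = 0.239165

0.239165


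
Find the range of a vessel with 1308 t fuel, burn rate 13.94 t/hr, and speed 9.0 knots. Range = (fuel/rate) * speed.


Formula: endurance = fuel / rate; range = endurance * speed
Step 1 — endurance = 1308 / 13.94 = 93.8307 hours
Step 2 — range = 93.8307 * 9.0 ≈ 844.48 nautical miles (5 s.f.)

844.48 NM


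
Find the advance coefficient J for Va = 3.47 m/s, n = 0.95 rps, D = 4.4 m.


Formula: J = Va / (n * D)
Step 1 — n * D = 0.95 * 4.4 = 4.18
Step 2 — J = 3.47 / 4.18 ≈ 0.83014 (5 s.f.)

0.83014


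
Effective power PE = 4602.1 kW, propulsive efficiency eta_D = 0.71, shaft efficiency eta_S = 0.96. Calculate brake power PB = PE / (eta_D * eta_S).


Formula: PB = PE / (eta_D * eta_S)
Step 1 — combined efficiency = eta_D * eta_S = 0.71 * 0.96 = 0.6816
Step 2 — PB = 4602.1 / 0.6816 ≈ 6751.9 kW (5 s.f.)

6751.9 kW


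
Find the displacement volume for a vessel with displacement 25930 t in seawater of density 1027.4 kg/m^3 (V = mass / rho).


Formula: V = mass / rho
Step 1 — convert tonnes to kg: 25930 t * 1000 = 25930000 kg
Step 2 — V = 25930000 / 1027.4 ≈ 25238 m^3 (5 s.f.)

25238 m^3


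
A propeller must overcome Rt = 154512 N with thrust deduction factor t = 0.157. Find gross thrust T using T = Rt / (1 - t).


Formula: T = Rt / (1 - t)
Step 1 — (1 - t) = 1 - 0.157 = 0.843
Step 2 — T = 154512 / 0.843 ≈ 183290 N (5 s.f.)

183290 N


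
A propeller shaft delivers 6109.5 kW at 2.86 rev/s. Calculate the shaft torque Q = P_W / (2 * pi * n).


Formula: Q = P_W / (2 * pi * n)
Step 1 — P_W = 6109.5 kW * 1000 = 6109500.0 W
Step 2 — 2 * pi * n = 2 * pi * 2.86 = 17.96991
Step 3 — Q = 6109500.0 / 17.96991 ≈ 339990 N·m (5 s.f.)

339990 N·m


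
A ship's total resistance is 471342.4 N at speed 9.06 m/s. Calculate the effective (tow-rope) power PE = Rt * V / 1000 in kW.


Formula: PE = Rt * V / 1000 (kW)
Step 1 — PE (W) = 471342.4 * 9.06 = 4270362.144 W
Step 2 — PE (kW) = 4270362.144 / 1000 ≈ 4270.4 kW (5 s.f.)

4270.4 kW


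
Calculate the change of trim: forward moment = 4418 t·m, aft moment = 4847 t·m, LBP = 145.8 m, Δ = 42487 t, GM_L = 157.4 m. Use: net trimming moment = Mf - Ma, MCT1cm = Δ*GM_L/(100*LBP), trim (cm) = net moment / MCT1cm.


Formula: net trimming moment = Mf - Ma; MCT1cm = Δ*GM_L/(100*LBP); trim = net moment / MCT1cm
Step 1 — net trimming moment = 4418 - 4847 = -429 t·m
Step 2 — MCT1cm = 42487 * 157.4 / (100 * 145.8) = 458.6731 t·m/cm
Step 3 — trim = -429 / 458.6731 ≈ -0.93531 cm (5 s.f.)

-0.93531 cm


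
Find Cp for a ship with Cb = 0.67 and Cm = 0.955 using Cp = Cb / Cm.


Formula: Cp = Cb / Cm
Substituting: Cp = 0.67 / 0.955
Result: Cp ≈ 0.70157 (5 s.f.)

0.70157


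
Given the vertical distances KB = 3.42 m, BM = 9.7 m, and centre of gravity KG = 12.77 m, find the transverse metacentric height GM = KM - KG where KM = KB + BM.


Formula: GM = KB + BM - KG
Step 1 — KM = KB + BM = 3.42 + 9.7 = 13.12 m
Step 2 — GM = KM - KG = 13.12 - 12.77 = 0.35 m

0.35 m


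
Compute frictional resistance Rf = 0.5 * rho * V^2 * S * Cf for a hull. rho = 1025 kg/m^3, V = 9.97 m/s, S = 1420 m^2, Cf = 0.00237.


Formula: Rf = 0.5 * rho * V^2 * S * Cf
Step 1 — V^2 = 9.97^2 = 99.4009
Step 2 — 0.5 * rho * V^2 = 0.5 * 1025 * 99.4009 = 50942.96125
Step 3 — Rf = 50942.96125 * 1420 * 0.00237 ≈ 171440 N (5 s.f.)

171440 N


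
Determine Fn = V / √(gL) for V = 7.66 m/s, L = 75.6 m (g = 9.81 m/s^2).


Formula: Fn = V / sqrt(g * L)
Step 1 — g * L = 9.81 * 75.6 = 741.636
Step 2 — sqrt(g * L) = sqrt(741.636) = 27.232995
Step 3 — Fn = 7.66 / 27.232995 ≈ 0.28128 (5 s.f.)

0.28128


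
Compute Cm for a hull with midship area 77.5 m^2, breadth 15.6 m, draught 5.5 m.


Formula: Cm = Am / (B * T)
Step 1 — B * T = 15.6 * 5.5 = 85.8 m^2
Step 2 — Cm = 77.5 / 85.8 ≈ 0.90326 (5 s.f.)

0.90326


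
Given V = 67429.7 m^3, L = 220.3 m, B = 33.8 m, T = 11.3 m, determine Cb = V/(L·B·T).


Formula: Cb = V / (L * B * T)
Step 1 — L * B * T = 220.3 * 33.8 * 11.3 = 84141.382 m^3
Step 2 — Cb = 67429.7 / 84141.382 ≈ 0.80139 (5 s.f.)

0.80139


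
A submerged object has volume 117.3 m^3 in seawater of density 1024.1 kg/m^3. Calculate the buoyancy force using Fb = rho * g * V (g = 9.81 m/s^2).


Formula: Fb = rho * g * V
Substituting: Fb = 1024.1 * 9.81 * 117.3
Intermediate: 1024.1 * 9.81 = 10046.421
Result: Fb = 10046.421 * 117.3 ≈ 1178400 N (5 s.f.)

1178400 N


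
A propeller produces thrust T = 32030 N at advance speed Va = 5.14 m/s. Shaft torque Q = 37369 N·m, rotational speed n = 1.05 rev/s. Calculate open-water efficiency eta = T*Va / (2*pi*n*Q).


Formula: eta = T * Va / (2 * pi * n * Q)
Step 1 — numerator = T * Va = 32030 * 5.14 = 164634.2
Step 2 — 2 * pi * n = 2 * pi * 1.05 = 6.597345
Step 3 — denominator = 6.597345 * 37369 = 246536.19
Step 4 — eta = 164634.2 / 246536.19 ≈ 0.66779 (5 s.f.)

0.66779


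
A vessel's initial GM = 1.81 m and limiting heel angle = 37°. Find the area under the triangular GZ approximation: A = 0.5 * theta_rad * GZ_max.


Formula: GZ_max = GM * sin(theta); Area = 0.5 * theta_rad * GZ_max
Step 1 — GZ_max = 1.81 * sin(37°) = 1.81 * 0.601815 = 1.089285 m
Step 2 — theta_rad = 37 * pi/180 = 0.645772 rad
Step 3 — Area = 0.5 * 0.645772 * 1.089285 ≈ 0.35171 m·rad (5 s.f.)

0.35171 m·rad


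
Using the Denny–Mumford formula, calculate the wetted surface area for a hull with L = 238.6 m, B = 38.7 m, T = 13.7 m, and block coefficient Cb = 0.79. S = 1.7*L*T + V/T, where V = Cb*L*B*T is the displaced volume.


Formula: S = 1.7*L*T + V/T with V = Cb*L*B*T, i.e. S = L * (1.7*T + Cb*B)
Step 1 — 1.7*T = 1.7 * 13.7 = 23.29 m
Step 2 — Cb*B = 0.79 * 38.7 = 30.573 m
Step 3 — 1.7*T + Cb*B = 23.29 + 30.573 = 53.863 m
Step 4 — S = 238.6 * 53.863 ≈ 12852 m^2 (5 s.f.)

12852 m^2


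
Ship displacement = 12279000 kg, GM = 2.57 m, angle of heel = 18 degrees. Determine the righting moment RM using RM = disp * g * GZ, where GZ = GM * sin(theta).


Formula: GZ = GM * sin(theta); RM = disp * g * GZ
Step 1 — GZ = 2.57 * sin(18°) = 2.57 * 0.309017 = 0.794174 m
Step 2 — RM = 12279000 * 9.81 * 0.794174 ≈ 95664000 N·m (5 s.f.)

95664000 N·m


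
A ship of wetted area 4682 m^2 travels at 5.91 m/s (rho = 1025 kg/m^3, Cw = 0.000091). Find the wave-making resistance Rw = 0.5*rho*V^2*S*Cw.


Formula: Rw = 0.5 * rho * V^2 * S * Cw
Step 1 — V^2 = 5.91^2 = 34.9281
Step 2 — 0.5 * rho * V^2 = 0.5 * 1025 * 34.9281 = 17900.65125
Step 3 — Rw = 17900.65125 * 4682 * 0.000091 ≈ 7626.8 N (5 s.f.)

7626.8 N


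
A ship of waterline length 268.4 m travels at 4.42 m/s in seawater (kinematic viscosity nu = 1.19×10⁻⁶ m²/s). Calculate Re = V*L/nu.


Formula: Re = V * L / nu
Step 1 — V * L = 4.42 * 268.4 = 1186.328 m^2/s
Step 2 — Re = 1186.328 / 1.19e-6 = 9.97e+08

9.97e+08


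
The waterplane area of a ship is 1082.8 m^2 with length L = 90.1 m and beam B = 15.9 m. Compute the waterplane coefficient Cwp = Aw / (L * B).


Formula: Cwp = Aw / (L * B)
Step 1 — L * B = 90.1 * 15.9 = 1432.59 m^2
Step 2 — Cwp = 1082.8 / 1432.59 ≈ 0.75583 (5 s.f.)

0.75583


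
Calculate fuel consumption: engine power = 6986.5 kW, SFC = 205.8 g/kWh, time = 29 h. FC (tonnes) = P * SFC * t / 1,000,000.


Formula: FC (tonnes) = P * SFC * t / 1,000,000
Step 1 — P * SFC * t = 6986.5 * 205.8 * 29 = 41696829.3 g
Step 2 — FC (tonnes) = 41696829.3 / 1,000,000 ≈ 41.697 tonnes (5 s.f.)

41.697 tonnes


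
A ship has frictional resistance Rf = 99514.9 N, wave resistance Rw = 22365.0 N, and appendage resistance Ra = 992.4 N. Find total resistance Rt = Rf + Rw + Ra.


Formula: Rt = Rf + Rw + Ra
Substituting: Rt = 99514.9 + 22365.0 + 992.4
Result: Rt = 122872.3 N

122872.3 N


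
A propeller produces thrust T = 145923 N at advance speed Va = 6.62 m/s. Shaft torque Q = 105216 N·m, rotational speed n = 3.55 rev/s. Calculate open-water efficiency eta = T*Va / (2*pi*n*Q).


Formula: eta = T * Va / (2 * pi * n * Q)
Step 1 — numerator = T * Va = 145923 * 6.62 = 966010.26
Step 2 — 2 * pi * n = 2 * pi * 3.55 = 22.305308
Step 3 — denominator = 22.305308 * 105216 = 2346875.29
Step 4 — eta = 966010.26 / 2346875.29 ≈ 0.41162 (5 s.f.)

0.41162


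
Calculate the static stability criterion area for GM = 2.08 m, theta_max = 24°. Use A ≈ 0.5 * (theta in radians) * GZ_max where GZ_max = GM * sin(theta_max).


Formula: GZ_max = GM * sin(theta); Area = 0.5 * theta_rad * GZ_max
Step 1 — GZ_max = 2.08 * sin(24°) = 2.08 * 0.406737 = 0.846013 m
Step 2 — theta_rad = 24 * pi/180 = 0.418879 rad
Step 3 — Area = 0.5 * 0.418879 * 0.846013 ≈ 0.17719 m·rad (5 s.f.)

0.17719 m·rad


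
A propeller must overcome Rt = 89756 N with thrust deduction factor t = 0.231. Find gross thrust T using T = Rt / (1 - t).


Formula: T = Rt / (1 - t)
Step 1 — (1 - t) = 1 - 0.231 = 0.769
Step 2 — T = 89756 / 0.769 ≈ 116720 N (5 s.f.)

116720 N


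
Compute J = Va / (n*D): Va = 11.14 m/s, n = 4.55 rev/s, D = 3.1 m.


Formula: J = Va / (n * D)
Step 1 — n * D = 4.55 * 3.1 = 14.105
Step 2 — J = 11.14 / 14.105 ≈ 0.78979 (5 s.f.)

0.78979


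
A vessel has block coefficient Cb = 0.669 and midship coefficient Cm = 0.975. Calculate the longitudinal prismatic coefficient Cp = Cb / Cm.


Formula: Cp = Cb / Cm
Substituting: Cp = 0.669 / 0.975
Result: Cp ≈ 0.68615 (5 s.f.)

0.68615


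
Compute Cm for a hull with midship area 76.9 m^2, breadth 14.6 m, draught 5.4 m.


Formula: Cm = Am / (B * T)
Step 1 — B * T = 14.6 * 5.4 = 78.84 m^2
Step 2 — Cm = 76.9 / 78.84 ≈ 0.97539 (5 s.f.)

0.97539


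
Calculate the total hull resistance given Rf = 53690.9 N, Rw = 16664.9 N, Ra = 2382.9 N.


Formula: Rt = Rf + Rw + Ra
Substituting: Rt = 53690.9 + 16664.9 + 2382.9
Result: Rt = 72738.7 N

72738.7 N


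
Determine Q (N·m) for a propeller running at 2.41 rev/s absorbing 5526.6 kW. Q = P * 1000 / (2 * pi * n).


Formula: Q = P_W / (2 * pi * n)
Step 1 — P_W = 5526.6 kW * 1000 = 5526600.0 W
Step 2 — 2 * pi * n = 2 * pi * 2.41 = 15.142477
Step 3 — Q = 5526600.0 / 15.142477 ≈ 364970 N·m (5 s.f.)

364970 N·m


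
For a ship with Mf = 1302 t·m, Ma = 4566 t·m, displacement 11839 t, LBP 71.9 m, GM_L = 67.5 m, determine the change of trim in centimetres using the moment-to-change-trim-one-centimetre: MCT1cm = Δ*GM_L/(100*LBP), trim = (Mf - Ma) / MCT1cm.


Formula: net trimming moment = Mf - Ma; MCT1cm = Δ*GM_L/(100*LBP); trim = net moment / MCT1cm
Step 1 — net trimming moment = 1302 - 4566 = -3264 t·m
Step 2 — MCT1cm = 11839 * 67.5 / (100 * 71.9) = 111.145 t·m/cm
Step 3 — trim = -3264 / 111.145 ≈ -29.367 cm (5 s.f.)

-29.367 cm


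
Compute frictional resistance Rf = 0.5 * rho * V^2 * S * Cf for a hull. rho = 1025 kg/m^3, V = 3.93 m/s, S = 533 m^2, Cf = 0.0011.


Formula: Rf = 0.5 * rho * V^2 * S * Cf
Step 1 — V^2 = 3.93^2 = 15.4449
Step 2 — 0.5 * rho * V^2 = 0.5 * 1025 * 15.4449 = 7915.51125
Step 3 — Rf = 7915.51125 * 533 * 0.0011 ≈ 4640.9 N (5 s.f.)

4640.9 N


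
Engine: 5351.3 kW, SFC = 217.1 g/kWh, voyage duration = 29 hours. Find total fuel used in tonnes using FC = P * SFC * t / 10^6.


Formula: FC (tonnes) = P * SFC * t / 1,000,000
Step 1 — P * SFC * t = 5351.3 * 217.1 * 29 = 33691249.67 g
Step 2 — FC (tonnes) = 33691249.67 / 1,000,000 ≈ 33.691 tonnes (5 s.f.)

33.691 tonnes


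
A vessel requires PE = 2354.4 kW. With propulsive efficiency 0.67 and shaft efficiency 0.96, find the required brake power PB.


Formula: PB = PE / (eta_D * eta_S)
Step 1 — combined efficiency = eta_D * eta_S = 0.67 * 0.96 = 0.6432
Step 2 — PB = 2354.4 / 0.6432 ≈ 3660.4 kW (5 s.f.)

3660.4 kW


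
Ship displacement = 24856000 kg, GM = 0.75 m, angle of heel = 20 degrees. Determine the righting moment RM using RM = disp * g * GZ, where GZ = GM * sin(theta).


Formula: GZ = GM * sin(theta); RM = disp * g * GZ
Step 1 — GZ = 0.75 * sin(20°) = 0.75 * 0.34202 = 0.256515 m
Step 2 — RM = 24856000 * 9.81 * 0.256515 ≈ 62548000 N·m (5 s.f.)

62548000 N·m


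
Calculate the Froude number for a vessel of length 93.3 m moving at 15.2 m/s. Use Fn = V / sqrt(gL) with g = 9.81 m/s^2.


Formula: Fn = V / sqrt(g * L)
Step 1 — g * L = 9.81 * 93.3 = 915.273
Step 2 — sqrt(g * L) = sqrt(915.273) = 30.253479
Step 3 — Fn = 15.2 / 30.253479 ≈ 0.50242 (5 s.f.)

0.50242


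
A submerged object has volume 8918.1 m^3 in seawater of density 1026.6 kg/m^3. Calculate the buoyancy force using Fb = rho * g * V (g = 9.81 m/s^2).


Formula: Fb = rho * g * V
Substituting: Fb = 1026.6 * 9.81 * 8918.1
Intermediate: 1026.6 * 9.81 = 10070.946
Result: Fb = 10070.946 * 8918.1 ≈ 89814000 N (5 s.f.)

89814000 N


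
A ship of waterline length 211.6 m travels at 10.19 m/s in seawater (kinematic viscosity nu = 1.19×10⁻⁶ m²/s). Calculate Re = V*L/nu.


Formula: Re = V * L / nu
Step 1 — V * L = 10.19 * 211.6 = 2156.204 m^2/s
Step 2 — Re = 2156.204 / 1.19e-6 = 1.81e+09

1.81e+09


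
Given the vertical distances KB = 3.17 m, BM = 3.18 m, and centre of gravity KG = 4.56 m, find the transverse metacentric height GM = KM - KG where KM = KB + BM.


Formula: GM = KB + BM - KG
Step 1 — KM = KB + BM = 3.17 + 3.18 = 6.35 m
Step 2 — GM = KM - KG = 6.35 - 4.56 = 1.79 m

1.79 m


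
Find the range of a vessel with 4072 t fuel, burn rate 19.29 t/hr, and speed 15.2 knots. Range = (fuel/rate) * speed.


Formula: endurance = fuel / rate; range = endurance * speed
Step 1 — endurance = 4072 / 19.29 = 211.0938 hours
Step 2 — range = 211.0938 * 15.2 ≈ 3208.6 nautical miles (5 s.f.)

3208.6 NM


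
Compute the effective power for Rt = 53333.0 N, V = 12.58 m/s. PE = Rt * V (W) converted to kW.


Formula: PE = Rt * V / 1000 (kW)
Step 1 — PE (W) = 53333.0 * 12.58 = 670929.14 W
Step 2 — PE (kW) = 670929.14 / 1000 ≈ 670.93 kW (5 s.f.)

670.93 kW


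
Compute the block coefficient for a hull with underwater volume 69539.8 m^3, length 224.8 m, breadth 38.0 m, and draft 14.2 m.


Formula: Cb = V / (L * B * T)
Step 1 — L * B * T = 224.8 * 38.0 * 14.2 = 121302.08 m^3
Step 2 — Cb = 69539.8 / 121302.08 ≈ 0.57328 (5 s.f.)

0.57328


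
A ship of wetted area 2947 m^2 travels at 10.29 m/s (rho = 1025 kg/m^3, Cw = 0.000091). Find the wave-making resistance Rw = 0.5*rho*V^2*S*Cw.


Formula: Rw = 0.5 * rho * V^2 * S * Cw
Step 1 — V^2 = 10.29^2 = 105.8841
Step 2 — 0.5 * rho * V^2 = 0.5 * 1025 * 105.8841 = 54265.60125
Step 3 — Rw = 54265.60125 * 2947 * 0.000091 ≈ 14553 N (5 s.f.)

14553 N


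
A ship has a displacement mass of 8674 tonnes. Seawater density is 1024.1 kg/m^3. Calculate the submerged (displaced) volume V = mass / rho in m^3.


Formula: V = mass / rho
Step 1 — convert tonnes to kg: 8674 t * 1000 = 8674000 kg
Step 2 — V = 8674000 / 1024.1 ≈ 8469.9 m^3 (5 s.f.)

8469.9 m^3


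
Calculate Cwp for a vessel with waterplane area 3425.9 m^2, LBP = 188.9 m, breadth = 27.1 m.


Formula: Cwp = Aw / (L * B)
Step 1 — L * B = 188.9 * 27.1 = 5119.19 m^2
Step 2 — Cwp = 3425.9 / 5119.19 ≈ 0.66923 (5 s.f.)

0.66923


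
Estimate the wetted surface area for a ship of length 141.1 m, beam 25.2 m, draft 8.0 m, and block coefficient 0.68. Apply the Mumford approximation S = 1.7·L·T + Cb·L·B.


Formula: S = 1.7*L*T + V/T with V = Cb*L*B*T, i.e. S = L * (1.7*T + Cb*B)
Step 1 — 1.7*T = 1.7 * 8.0 = 13.6 m
Step 2 — Cb*B = 0.68 * 25.2 = 17.136 m
Step 3 — 1.7*T + Cb*B = 13.6 + 17.136 = 30.736 m
Step 4 — S = 141.1 * 30.736 ≈ 4336.8 m^2 (5 s.f.)

4336.8 m^2


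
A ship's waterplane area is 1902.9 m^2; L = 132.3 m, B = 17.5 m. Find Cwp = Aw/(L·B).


Formula: Cwp = Aw / (L * B)
Step 1 — L * B = 132.3 * 17.5 = 2315.25 m^2
Step 2 — Cwp = 1902.9 / 2315.25 ≈ 0.82190 (5 s.f.)

0.82190


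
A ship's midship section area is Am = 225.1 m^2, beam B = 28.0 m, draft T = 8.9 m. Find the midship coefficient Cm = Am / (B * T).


Formula: Cm = Am / (B * T)
Step 1 — B * T = 28.0 * 8.9 = 249.2 m^2
Step 2 — Cm = 225.1 / 249.2 ≈ 0.90329 (5 s.f.)

0.90329


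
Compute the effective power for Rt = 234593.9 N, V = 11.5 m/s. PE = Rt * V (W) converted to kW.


Formula: PE = Rt * V / 1000 (kW)
Step 1 — PE (W) = 234593.9 * 11.5 = 2697829.85 W
Step 2 — PE (kW) = 2697829.85 / 1000 ≈ 2697.8 kW (5 s.f.)

2697.8 kW


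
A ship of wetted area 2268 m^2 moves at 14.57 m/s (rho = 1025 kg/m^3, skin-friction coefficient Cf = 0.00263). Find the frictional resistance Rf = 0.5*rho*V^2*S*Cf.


Formula: Rf = 0.5 * rho * V^2 * S * Cf
Step 1 — V^2 = 14.57^2 = 212.2849
Step 2 — 0.5 * rho * V^2 = 0.5 * 1025 * 212.2849 = 108796.01125
Step 3 — Rf = 108796.01125 * 2268 * 0.00263 ≈ 648950 N (5 s.f.)

648950 N


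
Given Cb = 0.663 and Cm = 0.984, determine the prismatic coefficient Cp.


Formula: Cp = Cb / Cm
Substituting: Cp = 0.663 / 0.984
Result: Cp ≈ 0.67378 (5 s.f.)

0.67378


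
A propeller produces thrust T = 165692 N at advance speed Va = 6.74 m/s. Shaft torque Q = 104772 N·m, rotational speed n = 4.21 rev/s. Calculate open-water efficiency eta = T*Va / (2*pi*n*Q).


Formula: eta = T * Va / (2 * pi * n * Q)
Step 1 — numerator = T * Va = 165692 * 6.74 = 1116764.08
Step 2 — 2 * pi * n = 2 * pi * 4.21 = 26.45221
Step 3 — denominator = 26.45221 * 104772 = 2771450.95
Step 4 — eta = 1116764.08 / 2771450.95 ≈ 0.40295 (5 s.f.)

0.40295
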